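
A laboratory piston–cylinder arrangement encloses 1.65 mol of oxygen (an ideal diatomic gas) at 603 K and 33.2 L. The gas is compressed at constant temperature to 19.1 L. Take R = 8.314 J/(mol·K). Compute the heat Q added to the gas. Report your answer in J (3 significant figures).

Q ≈ -4570 J

Isothermal ⇒ ΔU = 0, so Q = W = nRT ln(V₂/V₁).
Q = (1.65)(8.314)(603) ln(19.1/33.2) = 8272 × -0.5529 = -4573 J.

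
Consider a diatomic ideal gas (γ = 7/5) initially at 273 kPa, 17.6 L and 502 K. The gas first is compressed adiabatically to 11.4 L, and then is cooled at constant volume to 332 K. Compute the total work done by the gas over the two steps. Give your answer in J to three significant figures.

W_total ≈ -2280 J

Step 1 (adiabatic): W = (P₁V₁ − P₂V₂)/(γ−1) = (4805 − 5716)/0.4 = -2279 J.
Step 2 (isochoric): W = 0 (constant volume).
W_total = -2279 + 0 = -2279 J.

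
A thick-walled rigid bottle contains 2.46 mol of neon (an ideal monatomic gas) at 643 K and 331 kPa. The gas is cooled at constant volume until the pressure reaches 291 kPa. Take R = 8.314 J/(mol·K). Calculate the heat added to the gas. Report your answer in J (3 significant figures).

Constant volume ⇒ W = 0, so Q = ΔU = nCᵥΔT with Cᵥ = 3R/2 = 12.47 J/(mol·K).
At constant V, T₂/T₁ = P₂/P₁ ⇒ ΔT = T₁(P₂/P₁ − 1) = 643·(291/331 − 1) = -77.7 K.
ΔU = (2.46)(12.47)(-77.7) = -2384 J.

Q ≈ -2380 J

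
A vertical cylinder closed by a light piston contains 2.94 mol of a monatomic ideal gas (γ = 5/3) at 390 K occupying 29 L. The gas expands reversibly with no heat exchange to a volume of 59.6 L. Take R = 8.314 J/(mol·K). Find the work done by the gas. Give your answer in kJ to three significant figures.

W ≈ 5.45 kJ

Adiabatic: TV^(γ−1) = const with γ = 5/3.
T₂ = T₁ (V₁/V₂)^(γ−1) = 390 × (29/59.6)^0.667 = 390 × 0.6186 = 241.3 K.
W_by = nCᵥ(T₁ − T₂) = (2.94)(12.47)(390 − 241.3) = 5453 J.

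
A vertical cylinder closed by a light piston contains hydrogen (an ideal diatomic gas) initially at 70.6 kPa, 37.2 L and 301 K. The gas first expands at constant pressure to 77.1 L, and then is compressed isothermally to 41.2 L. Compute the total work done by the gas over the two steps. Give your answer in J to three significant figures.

W_total ≈ -594 J

Step 1 (isobaric): W = PΔV = (70.6 kPa)(77.1 − 37.2 L) = 2817 J.
After step 1: P = 70.6 kPa, V = 77.1 L, T = 623.8 K.
Step 2 (isothermal): W = P₁V₁ ln(V₂/V₁) = (5443) ln(41.2/77.1) = -3411 J.
W_total = 2817 − 3411 = -594.2 J.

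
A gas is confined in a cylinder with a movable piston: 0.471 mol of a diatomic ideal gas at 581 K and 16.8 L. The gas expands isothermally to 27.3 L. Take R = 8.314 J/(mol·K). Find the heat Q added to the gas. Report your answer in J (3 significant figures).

Isothermal ⇒ ΔU = 0, so Q = W = nRT ln(V₂/V₁).
Q = (0.471)(8.314)(581) ln(27.3/16.8) = 2275 × 0.4855 = 1105 J.

Q ≈ 1100 J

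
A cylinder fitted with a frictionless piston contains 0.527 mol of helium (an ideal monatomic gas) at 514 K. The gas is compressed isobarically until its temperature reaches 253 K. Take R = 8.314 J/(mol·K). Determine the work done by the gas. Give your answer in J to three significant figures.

W ≈ -1140 J

Isobaric: W = P ΔV = nR ΔT.
W = (0.527)(8.314)(253 − 514) = -1144 J.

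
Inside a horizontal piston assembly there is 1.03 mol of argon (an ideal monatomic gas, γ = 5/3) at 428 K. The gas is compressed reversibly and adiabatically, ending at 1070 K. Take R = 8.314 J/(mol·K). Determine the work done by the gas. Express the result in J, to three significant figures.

W ≈ -8250 J

Adiabatic ⇒ Q = 0, so W_by = −ΔU = nCᵥ(T₁ − T₂).
Cᵥ = 3R/2 = 12.47 J/(mol·K).
W = (1.03)(12.47)(428 − 1070) = -8247 J.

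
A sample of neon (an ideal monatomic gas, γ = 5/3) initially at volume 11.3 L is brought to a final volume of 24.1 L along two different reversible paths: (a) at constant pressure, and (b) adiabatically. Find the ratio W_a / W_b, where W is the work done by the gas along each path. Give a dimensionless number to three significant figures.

Path (a) isobaric: W = P₁(V₂ − V₁) → W_a/(P₁V₁) = 1.133.
Path (b) adiabatic: W = P₁V₁(1 − (V₁/V₂)^(γ−1))/(γ−1) → W_b/(P₁V₁) = 0.5947.
W_a / W_b = 1.133 / 0.5947 = 1.905.

W_a / W_b ≈ 1.90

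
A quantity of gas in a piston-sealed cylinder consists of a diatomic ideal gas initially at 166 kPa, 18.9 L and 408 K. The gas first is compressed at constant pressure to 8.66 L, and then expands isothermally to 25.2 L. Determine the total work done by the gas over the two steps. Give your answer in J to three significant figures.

Step 1 (isobaric): W = PΔV = (166 kPa)(8.66 − 18.9 L) = -1700 J.
After step 1: P = 166 kPa, V = 8.66 L, T = 186.9 K.
Step 2 (isothermal): W = P₁V₁ ln(V₂/V₁) = (1438) ln(25.2/8.66) = 1535 J.
W_total = -1700 + 1535 = -164.3 J.

W_total ≈ -164 J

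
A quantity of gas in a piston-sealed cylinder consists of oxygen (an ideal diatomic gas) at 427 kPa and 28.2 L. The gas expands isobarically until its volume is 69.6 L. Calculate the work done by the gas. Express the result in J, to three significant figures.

W ≈ 17700 J

Isobaric: W = P ΔV.
W = (427 kPa)(69.6 − 28.2 L) = (427)(41.4) = 17678 J.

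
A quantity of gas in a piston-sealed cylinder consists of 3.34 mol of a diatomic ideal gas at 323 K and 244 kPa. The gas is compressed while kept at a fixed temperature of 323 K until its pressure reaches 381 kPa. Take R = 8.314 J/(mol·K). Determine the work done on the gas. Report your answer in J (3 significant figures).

Isothermal process: W = nRT ln(V₂/V₁) = nRT ln(P₁/P₂).
W = (3.34)(8.314)(323) × ln(244/381)
  = 8969 × ln(0.6404) = 8969 × -0.4456
W_by_gas = -3997 J; work on gas = −W_by = 3997 J.

W ≈ 4000 J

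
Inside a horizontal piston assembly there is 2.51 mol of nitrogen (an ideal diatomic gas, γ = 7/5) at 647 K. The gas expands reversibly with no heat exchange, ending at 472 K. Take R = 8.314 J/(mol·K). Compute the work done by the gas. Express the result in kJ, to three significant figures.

Adiabatic ⇒ Q = 0, so W_by = −ΔU = nCᵥ(T₁ − T₂).
Cᵥ = 5R/2 = 20.79 J/(mol·K).
W = (2.51)(20.79)(647 − 472) = 9130 J.

W ≈ 9.13 kJ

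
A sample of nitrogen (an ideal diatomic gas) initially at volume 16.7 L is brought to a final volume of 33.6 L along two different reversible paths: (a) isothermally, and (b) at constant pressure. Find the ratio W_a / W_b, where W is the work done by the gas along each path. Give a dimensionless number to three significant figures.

W_a / W_b ≈ 0.691

Path (a) isothermal: W = P₁V₁ ln(V₂/V₁) → W_a/(P₁V₁) = 0.6991.
Path (b) isobaric: W = P₁(V₂ − V₁) → W_b/(P₁V₁) = 1.012.
W_a / W_b = 0.6991 / 1.012 = 0.6908.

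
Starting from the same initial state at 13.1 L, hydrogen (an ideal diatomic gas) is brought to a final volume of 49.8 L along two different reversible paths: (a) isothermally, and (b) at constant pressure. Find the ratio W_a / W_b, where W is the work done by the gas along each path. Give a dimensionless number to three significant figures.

W_a / W_b ≈ 0.477

Path (a) isothermal: W = P₁V₁ ln(V₂/V₁) → W_a/(P₁V₁) = 1.335.
Path (b) isobaric: W = P₁(V₂ − V₁) → W_b/(P₁V₁) = 2.802.
W_a / W_b = 1.335 / 2.802 = 0.4767.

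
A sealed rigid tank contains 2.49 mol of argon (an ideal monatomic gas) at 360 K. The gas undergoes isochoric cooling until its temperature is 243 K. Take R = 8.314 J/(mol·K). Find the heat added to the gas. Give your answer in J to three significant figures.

Q ≈ -3630 J

Constant volume ⇒ W = 0, so Q = ΔU = nCᵥΔT with Cᵥ = 3R/2 = 12.47 J/(mol·K).
ΔU = (2.49)(12.47)(243 − 360) = -3633 J.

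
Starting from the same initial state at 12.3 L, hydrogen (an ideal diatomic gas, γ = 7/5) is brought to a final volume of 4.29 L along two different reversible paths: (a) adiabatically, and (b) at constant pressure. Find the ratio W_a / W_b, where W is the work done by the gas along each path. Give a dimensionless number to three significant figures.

Path (a) adiabatic: W = P₁V₁(1 − (V₁/V₂)^(γ−1))/(γ−1) → W_a/(P₁V₁) = -1.31.
Path (b) isobaric: W = P₁(V₂ − V₁) → W_b/(P₁V₁) = -0.6512.
W_a / W_b = -1.31 / -0.6512 = 2.012.

W_a / W_b ≈ 2.01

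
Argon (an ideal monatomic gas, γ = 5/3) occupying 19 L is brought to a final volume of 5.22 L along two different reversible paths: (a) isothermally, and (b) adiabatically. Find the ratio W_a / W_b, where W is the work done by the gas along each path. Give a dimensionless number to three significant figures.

W_a / W_b ≈ 0.630

Path (a) isothermal: W = P₁V₁ ln(V₂/V₁) → W_a/(P₁V₁) = -1.292.
Path (b) adiabatic: W = P₁V₁(1 − (V₁/V₂)^(γ−1))/(γ−1) → W_b/(P₁V₁) = -2.049.
W_a / W_b = -1.292 / -2.049 = 0.6304.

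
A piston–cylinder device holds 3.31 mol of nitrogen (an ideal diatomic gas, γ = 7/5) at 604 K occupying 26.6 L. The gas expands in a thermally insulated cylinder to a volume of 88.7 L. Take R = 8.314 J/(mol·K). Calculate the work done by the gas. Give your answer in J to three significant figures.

W ≈ 15900 J

Adiabatic: TV^(γ−1) = const with γ = 7/5.
T₂ = T₁ (V₁/V₂)^(γ−1) = 604 × (26.6/88.7)^0.4 = 604 × 0.6177 = 373.1 K.
W_by = nCᵥ(T₁ − T₂) = (3.31)(20.79)(604 − 373.1) = 15886 J.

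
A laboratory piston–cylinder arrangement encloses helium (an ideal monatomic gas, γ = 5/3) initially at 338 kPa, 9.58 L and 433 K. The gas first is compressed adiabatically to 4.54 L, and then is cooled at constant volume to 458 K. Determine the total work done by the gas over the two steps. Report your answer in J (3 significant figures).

Step 1 (adiabatic): W = (P₁V₁ − P₂V₂)/(γ−1) = (3238 − 5327)/0.667 = -3134 J.
Step 2 (isochoric): W = 0 (constant volume).
W_total = -3134 + 0 = -3134 J.

W_total ≈ -3130 J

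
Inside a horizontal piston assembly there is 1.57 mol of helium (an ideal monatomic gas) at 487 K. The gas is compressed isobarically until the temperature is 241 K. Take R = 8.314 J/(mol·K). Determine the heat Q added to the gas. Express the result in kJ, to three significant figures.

Isobaric: W = nRΔT = (1.57)(8.314)(-246) = -3211 J.
ΔU = nCᵥΔT with Cᵥ = 3R/2: ΔU = (1.57)(12.47)(-246) = -4817 J.
Q = ΔU + W = -4817 − 3211 = -8028 J.

Q ≈ -8.03 kJ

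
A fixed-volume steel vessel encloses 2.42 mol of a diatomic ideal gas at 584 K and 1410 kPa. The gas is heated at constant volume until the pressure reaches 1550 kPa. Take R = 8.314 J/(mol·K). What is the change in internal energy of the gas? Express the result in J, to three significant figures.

ΔU ≈ 2920 J

Constant volume ⇒ W = 0, so Q = ΔU = nCᵥΔT with Cᵥ = 5R/2 = 20.79 J/(mol·K).
At constant V, T₂/T₁ = P₂/P₁ ⇒ ΔT = T₁(P₂/P₁ − 1) = 584·(1550/1410 − 1) = 57.99 K.
ΔU = (2.42)(20.79)(57.99) = 2917 J.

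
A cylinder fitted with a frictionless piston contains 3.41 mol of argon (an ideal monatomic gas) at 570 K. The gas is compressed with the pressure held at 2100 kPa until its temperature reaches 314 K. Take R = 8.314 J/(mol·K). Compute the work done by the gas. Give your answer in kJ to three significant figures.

Isobaric: W = P ΔV = nR ΔT.
W = (3.41)(8.314)(314 − 570) = -7258 J.

W ≈ -7.26 kJ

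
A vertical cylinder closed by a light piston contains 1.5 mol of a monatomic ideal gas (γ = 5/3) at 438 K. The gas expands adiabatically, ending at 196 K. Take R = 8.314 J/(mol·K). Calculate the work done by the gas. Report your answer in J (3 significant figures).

Adiabatic ⇒ Q = 0, so W_by = −ΔU = nCᵥ(T₁ − T₂).
Cᵥ = 3R/2 = 12.47 J/(mol·K).
W = (1.5)(12.47)(438 − 196) = 4527 J.

W ≈ 4530 J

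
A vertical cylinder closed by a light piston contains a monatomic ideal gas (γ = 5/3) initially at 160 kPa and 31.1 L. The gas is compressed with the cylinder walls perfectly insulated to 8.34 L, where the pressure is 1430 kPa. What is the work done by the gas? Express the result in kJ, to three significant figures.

W ≈ -10.4 kJ

Adiabatic: W = (P₁V₁ − P₂V₂)/(γ − 1) with γ = 5/3.
P₁V₁ = 4976 J, P₂V₂ = 11926 J.
W = (4976 − 11926) / 0.6667 = -10425 J.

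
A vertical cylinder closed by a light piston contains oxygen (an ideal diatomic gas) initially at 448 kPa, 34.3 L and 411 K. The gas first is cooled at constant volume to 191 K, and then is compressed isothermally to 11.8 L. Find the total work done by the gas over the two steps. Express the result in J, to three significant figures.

W_total ≈ -7620 J

Step 1 (isochoric): W = 0 (constant volume).
After step 1: P = 208.2 kPa (V unchanged).
Step 2 (isothermal): W = P₁V₁ ln(V₂/V₁) = (7141) ln(11.8/34.3) = -7620 J.
W_total = 0 − 7620 = -7620 J.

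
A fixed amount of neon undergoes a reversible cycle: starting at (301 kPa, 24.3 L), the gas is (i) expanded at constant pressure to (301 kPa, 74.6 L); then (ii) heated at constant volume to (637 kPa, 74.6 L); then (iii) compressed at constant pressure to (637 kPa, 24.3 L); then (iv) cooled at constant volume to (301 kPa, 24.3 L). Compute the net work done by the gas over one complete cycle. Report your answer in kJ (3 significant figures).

Constant-volume legs do no work.
W(i) = (301)(74.6 − 24.3) = 15140 J; W(iii) = (637)(24.3 − 74.6) = -32041 J.
W_net = 15140 − 32041 = -16901 J (the counter-clockwise enclosed area).

W_net ≈ -16.9 kJ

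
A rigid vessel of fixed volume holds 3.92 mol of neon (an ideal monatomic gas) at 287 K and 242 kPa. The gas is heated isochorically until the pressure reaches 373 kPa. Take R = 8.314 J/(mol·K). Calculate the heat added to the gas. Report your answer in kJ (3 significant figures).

Constant volume ⇒ W = 0, so Q = ΔU = nCᵥΔT with Cᵥ = 3R/2 = 12.47 J/(mol·K).
At constant V, T₂/T₁ = P₂/P₁ ⇒ ΔT = T₁(P₂/P₁ − 1) = 287·(373/242 − 1) = 155.4 K.
ΔU = (3.92)(12.47)(155.4) = 7595 J.

Q ≈ 7.59 kJ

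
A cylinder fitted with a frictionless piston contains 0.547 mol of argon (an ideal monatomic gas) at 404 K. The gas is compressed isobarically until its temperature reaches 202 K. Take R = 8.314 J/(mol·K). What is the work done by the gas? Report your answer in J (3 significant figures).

W ≈ -919 J

Isobaric: W = P ΔV = nR ΔT.
W = (0.547)(8.314)(202 − 404) = -918.6 J.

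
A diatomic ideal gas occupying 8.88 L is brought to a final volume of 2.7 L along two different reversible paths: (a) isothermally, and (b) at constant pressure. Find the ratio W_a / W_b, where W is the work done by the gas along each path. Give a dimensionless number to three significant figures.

Path (a) isothermal: W = P₁V₁ ln(V₂/V₁) → W_a/(P₁V₁) = -1.191.
Path (b) isobaric: W = P₁(V₂ − V₁) → W_b/(P₁V₁) = -0.6959.
W_a / W_b = -1.191 / -0.6959 = 1.711.

W_a / W_b ≈ 1.71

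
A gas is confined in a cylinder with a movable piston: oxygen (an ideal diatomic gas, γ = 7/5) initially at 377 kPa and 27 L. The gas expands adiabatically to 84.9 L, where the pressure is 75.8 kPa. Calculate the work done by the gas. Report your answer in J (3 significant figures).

Adiabatic: W = (P₁V₁ − P₂V₂)/(γ − 1) with γ = 7/5.
P₁V₁ = 10179 J, P₂V₂ = 6435 J.
W = (10179 − 6435) / 0.4 = 9359 J.

W ≈ 9360 J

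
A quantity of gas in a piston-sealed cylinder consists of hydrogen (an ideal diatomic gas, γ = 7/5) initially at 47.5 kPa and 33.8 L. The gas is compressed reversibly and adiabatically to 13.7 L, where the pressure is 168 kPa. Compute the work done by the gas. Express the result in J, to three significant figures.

Adiabatic: W = (P₁V₁ − P₂V₂)/(γ − 1) with γ = 7/5.
P₁V₁ = 1605 J, P₂V₂ = 2302 J.
W = (1605 − 2302) / 0.4 = -1740 J.

W ≈ -1740 J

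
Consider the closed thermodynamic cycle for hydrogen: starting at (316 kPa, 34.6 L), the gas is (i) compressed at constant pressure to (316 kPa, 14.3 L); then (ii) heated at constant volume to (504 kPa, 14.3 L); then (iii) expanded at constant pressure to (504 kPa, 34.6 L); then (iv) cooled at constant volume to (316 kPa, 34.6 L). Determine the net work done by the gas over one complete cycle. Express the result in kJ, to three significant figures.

Constant-volume legs do no work.
W(i) = (316)(14.3 − 34.6) = -6415 J; W(iii) = (504)(34.6 − 14.3) = 10231 J.
W_net = -6415 + 10231 = 3816 J (the clockwise enclosed area).

W_net ≈ 3.82 kJ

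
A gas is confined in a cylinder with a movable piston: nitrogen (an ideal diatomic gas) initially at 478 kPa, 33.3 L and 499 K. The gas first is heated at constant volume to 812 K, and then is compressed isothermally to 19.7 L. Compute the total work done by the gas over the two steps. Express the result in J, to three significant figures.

W_total ≈ -13600 J

Step 1 (isochoric): W = 0 (constant volume).
After step 1: P = 777.8 kPa (V unchanged).
Step 2 (isothermal): W = P₁V₁ ln(V₂/V₁) = (25902) ln(19.7/33.3) = -13597 J.
W_total = 0 − 13597 = -13597 J.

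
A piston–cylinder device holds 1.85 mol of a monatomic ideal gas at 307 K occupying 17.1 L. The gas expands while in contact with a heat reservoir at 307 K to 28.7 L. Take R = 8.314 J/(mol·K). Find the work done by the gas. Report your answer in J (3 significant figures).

W ≈ 2450 J

Isothermal: W = nRT ln(V₂/V₁).
W = (1.85)(8.314)(307) × ln(28.7/17.1)
  = 4722 × 0.5178
W_by_gas = 2445 J.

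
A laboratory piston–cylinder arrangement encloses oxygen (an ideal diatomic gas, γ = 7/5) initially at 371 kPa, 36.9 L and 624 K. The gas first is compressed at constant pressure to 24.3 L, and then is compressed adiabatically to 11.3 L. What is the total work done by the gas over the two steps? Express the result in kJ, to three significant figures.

W_total ≈ -12.8 kJ

Step 1 (isobaric): W = PΔV = (371 kPa)(24.3 − 36.9 L) = -4675 J.
After step 1: P = 371 kPa, V = 24.3 L, T = 410.9 K.
Step 2 (adiabatic): W = (P₁V₁ − P₂V₂)/(γ−1) = (9015 − 12246)/0.4 = -8077 J.
W_total = -4675 − 8077 = -12751 J.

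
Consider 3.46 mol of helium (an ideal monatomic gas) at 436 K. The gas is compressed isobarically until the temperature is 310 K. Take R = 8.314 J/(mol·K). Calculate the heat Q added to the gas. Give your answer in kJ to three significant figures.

Isobaric: W = nRΔT = (3.46)(8.314)(-126) = -3625 J.
ΔU = nCᵥΔT with Cᵥ = 3R/2: ΔU = (3.46)(12.47)(-126) = -5437 J.
Q = ΔU + W = -5437 − 3625 = -9061 J.

Q ≈ -9.06 kJ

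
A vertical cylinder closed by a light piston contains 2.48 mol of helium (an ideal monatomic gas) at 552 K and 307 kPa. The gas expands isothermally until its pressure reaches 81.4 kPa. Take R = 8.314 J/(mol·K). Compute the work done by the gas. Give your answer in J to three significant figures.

Isothermal process: W = nRT ln(V₂/V₁) = nRT ln(P₁/P₂).
W = (2.48)(8.314)(552) × ln(307/81.4)
  = 11382 × ln(3.771) = 11382 × 1.327
W_by_gas = 15109 J.

W ≈ 15100 J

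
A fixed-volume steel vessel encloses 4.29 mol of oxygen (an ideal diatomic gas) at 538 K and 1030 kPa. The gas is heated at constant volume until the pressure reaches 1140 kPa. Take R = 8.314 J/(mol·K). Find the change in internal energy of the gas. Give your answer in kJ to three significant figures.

Constant volume ⇒ W = 0, so Q = ΔU = nCᵥΔT with Cᵥ = 5R/2 = 20.79 J/(mol·K).
At constant V, T₂/T₁ = P₂/P₁ ⇒ ΔT = T₁(P₂/P₁ − 1) = 538·(1140/1030 − 1) = 57.46 K.
ΔU = (4.29)(20.79)(57.46) = 5123 J.

ΔU ≈ 5.12 kJ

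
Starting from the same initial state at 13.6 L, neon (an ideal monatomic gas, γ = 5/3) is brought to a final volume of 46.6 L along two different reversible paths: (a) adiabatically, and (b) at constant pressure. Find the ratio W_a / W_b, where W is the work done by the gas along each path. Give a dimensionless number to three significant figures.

Path (a) adiabatic: W = P₁V₁(1 − (V₁/V₂)^(γ−1))/(γ−1) → W_a/(P₁V₁) = 0.84.
Path (b) isobaric: W = P₁(V₂ − V₁) → W_b/(P₁V₁) = 2.426.
W_a / W_b = 0.84 / 2.426 = 0.3462.

W_a / W_b ≈ 0.346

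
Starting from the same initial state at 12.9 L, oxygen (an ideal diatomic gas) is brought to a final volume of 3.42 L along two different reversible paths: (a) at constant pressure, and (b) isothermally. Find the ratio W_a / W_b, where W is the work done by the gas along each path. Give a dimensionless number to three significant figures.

Path (a) isobaric: W = P₁(V₂ − V₁) → W_a/(P₁V₁) = -0.7349.
Path (b) isothermal: W = P₁V₁ ln(V₂/V₁) → W_b/(P₁V₁) = -1.328.
W_a / W_b = -0.7349 / -1.328 = 0.5535.

W_a / W_b ≈ 0.554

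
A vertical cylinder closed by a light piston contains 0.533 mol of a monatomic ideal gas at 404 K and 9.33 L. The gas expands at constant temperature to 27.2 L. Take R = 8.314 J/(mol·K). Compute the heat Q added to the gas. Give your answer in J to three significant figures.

Q ≈ 1920 J

Isothermal ⇒ ΔU = 0, so Q = W = nRT ln(V₂/V₁).
Q = (0.533)(8.314)(404) ln(27.2/9.33) = 1790 × 1.07 = 1916 J.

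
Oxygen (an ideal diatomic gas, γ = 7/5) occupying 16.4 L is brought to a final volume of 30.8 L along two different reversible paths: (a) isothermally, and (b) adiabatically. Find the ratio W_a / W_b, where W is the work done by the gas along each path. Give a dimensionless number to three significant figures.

W_a / W_b ≈ 1.13

Path (a) isothermal: W = P₁V₁ ln(V₂/V₁) → W_a/(P₁V₁) = 0.6302.
Path (b) adiabatic: W = P₁V₁(1 − (V₁/V₂)^(γ−1))/(γ−1) → W_b/(P₁V₁) = 0.5571.
W_a / W_b = 0.6302 / 0.5571 = 1.131.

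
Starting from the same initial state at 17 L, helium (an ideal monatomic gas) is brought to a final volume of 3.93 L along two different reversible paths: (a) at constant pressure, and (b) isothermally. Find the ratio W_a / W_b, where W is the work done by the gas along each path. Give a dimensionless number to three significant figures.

W_a / W_b ≈ 0.525

Path (a) isobaric: W = P₁(V₂ − V₁) → W_a/(P₁V₁) = -0.7688.
Path (b) isothermal: W = P₁V₁ ln(V₂/V₁) → W_b/(P₁V₁) = -1.465.
W_a / W_b = -0.7688 / -1.465 = 0.5249.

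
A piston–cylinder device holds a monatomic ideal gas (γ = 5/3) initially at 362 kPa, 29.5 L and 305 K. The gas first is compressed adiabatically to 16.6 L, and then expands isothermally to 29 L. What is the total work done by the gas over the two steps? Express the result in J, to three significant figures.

Step 1 (adiabatic): W = (P₁V₁ − P₂V₂)/(γ−1) = (10679 − 15668)/0.667 = -7483 J.
After step 1: P = 943.8 kPa, V = 16.6 L, T = 447.5 K.
Step 2 (isothermal): W = P₁V₁ ln(V₂/V₁) = (15668) ln(29/16.6) = 8741 J.
W_total = -7483 + 8741 = 1258 J.

W_total ≈ 1260 J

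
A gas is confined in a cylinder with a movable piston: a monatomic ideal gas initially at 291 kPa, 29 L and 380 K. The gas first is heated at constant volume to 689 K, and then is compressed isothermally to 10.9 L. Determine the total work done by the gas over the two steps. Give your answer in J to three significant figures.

Step 1 (isochoric): W = 0 (constant volume).
After step 1: P = 527.6 kPa (V unchanged).
Step 2 (isothermal): W = P₁V₁ ln(V₂/V₁) = (15301) ln(10.9/29) = -14973 J.
W_total = 0 − 14973 = -14973 J.

W_total ≈ -15000 J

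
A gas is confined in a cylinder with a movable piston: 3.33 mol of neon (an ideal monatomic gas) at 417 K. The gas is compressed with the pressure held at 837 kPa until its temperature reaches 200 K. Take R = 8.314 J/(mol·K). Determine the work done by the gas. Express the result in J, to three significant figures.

W ≈ -6010 J

Isobaric: W = P ΔV = nR ΔT.
W = (3.33)(8.314)(200 − 417) = -6008 J.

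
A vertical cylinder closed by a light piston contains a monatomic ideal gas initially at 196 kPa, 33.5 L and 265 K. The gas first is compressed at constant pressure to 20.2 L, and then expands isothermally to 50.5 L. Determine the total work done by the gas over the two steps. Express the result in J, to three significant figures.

Step 1 (isobaric): W = PΔV = (196 kPa)(20.2 − 33.5 L) = -2607 J.
After step 1: P = 196 kPa, V = 20.2 L, T = 159.8 K.
Step 2 (isothermal): W = P₁V₁ ln(V₂/V₁) = (3959) ln(50.5/20.2) = 3628 J.
W_total = -2607 + 3628 = 1021 J.

W_total ≈ 1020 J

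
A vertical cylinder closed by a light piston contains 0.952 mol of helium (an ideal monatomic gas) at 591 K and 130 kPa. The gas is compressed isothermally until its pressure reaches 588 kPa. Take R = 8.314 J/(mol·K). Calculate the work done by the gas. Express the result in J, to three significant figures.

W ≈ -7060 J

Isothermal process: W = nRT ln(V₂/V₁) = nRT ln(P₁/P₂).
W = (0.952)(8.314)(591) × ln(130/588)
  = 4678 × ln(0.2211) = 4678 × -1.509
W_by_gas = -7060 J.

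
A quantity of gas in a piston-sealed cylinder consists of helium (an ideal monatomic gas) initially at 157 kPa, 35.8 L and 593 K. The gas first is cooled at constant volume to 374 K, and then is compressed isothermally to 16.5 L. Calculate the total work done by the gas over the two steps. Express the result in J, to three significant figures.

W_total ≈ -2750 J

Step 1 (isochoric): W = 0 (constant volume).
After step 1: P = 99.02 kPa (V unchanged).
Step 2 (isothermal): W = P₁V₁ ln(V₂/V₁) = (3545) ln(16.5/35.8) = -2746 J.
W_total = 0 − 2746 = -2746 J.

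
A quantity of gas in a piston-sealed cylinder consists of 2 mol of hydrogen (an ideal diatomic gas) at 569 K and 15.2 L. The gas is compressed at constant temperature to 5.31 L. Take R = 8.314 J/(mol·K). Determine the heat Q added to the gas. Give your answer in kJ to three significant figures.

Isothermal ⇒ ΔU = 0, so Q = W = nRT ln(V₂/V₁).
Q = (2)(8.314)(569) ln(5.31/15.2) = 9461 × -1.052 = -9951 J.

Q ≈ -9.95 kJ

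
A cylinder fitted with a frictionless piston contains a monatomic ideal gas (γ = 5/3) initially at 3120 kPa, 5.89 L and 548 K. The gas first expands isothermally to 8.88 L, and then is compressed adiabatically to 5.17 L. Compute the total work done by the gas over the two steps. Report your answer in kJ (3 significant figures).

W_total ≈ -4.42 kJ

Step 1 (isothermal): W = P₁V₁ ln(V₂/V₁) = (18377) ln(8.88/5.89) = 7545 J.
After step 1: P = 2069 kPa, V = 8.88 L, T = 548 K.
Step 2 (adiabatic): W = (P₁V₁ − P₂V₂)/(γ−1) = (18377 − 26356)/0.667 = -11969 J.
W_total = 7545 − 11969 = -4425 J.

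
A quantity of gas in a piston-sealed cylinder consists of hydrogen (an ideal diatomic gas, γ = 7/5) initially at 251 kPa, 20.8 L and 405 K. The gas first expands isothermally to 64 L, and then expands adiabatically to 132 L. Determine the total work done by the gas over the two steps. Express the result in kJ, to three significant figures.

W_total ≈ 9.15 kJ

Step 1 (isothermal): W = P₁V₁ ln(V₂/V₁) = (5221) ln(64/20.8) = 5868 J.
After step 1: P = 81.58 kPa, V = 64 L, T = 405 K.
Step 2 (adiabatic): W = (P₁V₁ − P₂V₂)/(γ−1) = (5221 − 3908)/0.4 = 3281 J.
W_total = 5868 + 3281 = 9149 J.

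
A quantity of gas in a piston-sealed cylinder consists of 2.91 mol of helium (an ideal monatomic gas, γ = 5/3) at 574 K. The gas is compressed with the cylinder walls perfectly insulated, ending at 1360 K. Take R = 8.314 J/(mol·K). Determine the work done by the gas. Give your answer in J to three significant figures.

W ≈ -28500 J

Adiabatic ⇒ Q = 0, so W_by = −ΔU = nCᵥ(T₁ − T₂).
Cᵥ = 3R/2 = 12.47 J/(mol·K).
W = (2.91)(12.47)(574 − 1360) = -28524 J.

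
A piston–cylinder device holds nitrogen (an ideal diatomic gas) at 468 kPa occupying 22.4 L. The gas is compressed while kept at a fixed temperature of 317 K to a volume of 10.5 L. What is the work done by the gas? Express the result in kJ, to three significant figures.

Isothermal: W = nRT ln(V₂/V₁) = P₁V₁ ln(V₂/V₁).
P₁V₁ = (468 kPa)(22.4 L) = 10483 J.
W = 10483 × ln(10.5/22.4) = 10483 × -0.7577
W_by_gas = -7943 J.

W ≈ -7.94 kJ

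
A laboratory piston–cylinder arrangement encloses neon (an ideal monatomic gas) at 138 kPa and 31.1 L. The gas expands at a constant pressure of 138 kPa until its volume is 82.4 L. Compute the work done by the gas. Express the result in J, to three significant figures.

W ≈ 7080 J

Isobaric: W = P ΔV.
W = (138 kPa)(82.4 − 31.1 L) = (138)(51.3) = 7079 J.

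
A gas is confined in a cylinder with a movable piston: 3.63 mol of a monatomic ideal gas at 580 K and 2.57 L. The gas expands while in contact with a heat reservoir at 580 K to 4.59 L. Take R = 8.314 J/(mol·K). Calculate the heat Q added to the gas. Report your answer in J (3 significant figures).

Q ≈ 10200 J

Isothermal ⇒ ΔU = 0, so Q = W = nRT ln(V₂/V₁).
Q = (3.63)(8.314)(580) ln(4.59/2.57) = 17504 × 0.58 = 10152 J.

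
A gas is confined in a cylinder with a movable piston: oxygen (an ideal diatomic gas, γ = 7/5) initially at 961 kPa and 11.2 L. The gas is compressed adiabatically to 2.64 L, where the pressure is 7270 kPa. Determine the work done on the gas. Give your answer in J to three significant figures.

Adiabatic: W = (P₁V₁ − P₂V₂)/(γ − 1) with γ = 7/5.
P₁V₁ = 10763 J, P₂V₂ = 19193 J.
W = (10763 − 19193) / 0.4 = -21074 J.
Work on gas = −W_by = 21074 J.

W ≈ 21100 J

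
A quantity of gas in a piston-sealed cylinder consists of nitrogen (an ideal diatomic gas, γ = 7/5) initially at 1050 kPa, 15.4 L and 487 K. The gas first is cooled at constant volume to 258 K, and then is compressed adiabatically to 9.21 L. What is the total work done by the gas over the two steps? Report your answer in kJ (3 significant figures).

W_total ≈ -4.89 kJ

Step 1 (isochoric): W = 0 (constant volume).
After step 1: P = 556.3 kPa (V unchanged).
Step 2 (adiabatic): W = (P₁V₁ − P₂V₂)/(γ−1) = (8566 − 10522)/0.4 = -4889 J.
W_total = 0 − 4889 = -4889 J.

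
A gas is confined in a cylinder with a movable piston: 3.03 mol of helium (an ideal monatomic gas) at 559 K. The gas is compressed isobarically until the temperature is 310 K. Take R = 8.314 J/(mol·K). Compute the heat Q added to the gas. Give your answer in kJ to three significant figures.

Isobaric: W = nRΔT = (3.03)(8.314)(-249) = -6273 J.
ΔU = nCᵥΔT with Cᵥ = 3R/2: ΔU = (3.03)(12.47)(-249) = -9409 J.
Q = ΔU + W = -9409 − 6273 = -15682 J.

Q ≈ -15.7 kJ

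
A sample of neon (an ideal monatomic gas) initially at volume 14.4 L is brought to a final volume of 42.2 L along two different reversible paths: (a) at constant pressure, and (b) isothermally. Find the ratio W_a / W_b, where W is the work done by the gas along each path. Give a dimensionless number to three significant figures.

W_a / W_b ≈ 1.80

Path (a) isobaric: W = P₁(V₂ − V₁) → W_a/(P₁V₁) = 1.931.
Path (b) isothermal: W = P₁V₁ ln(V₂/V₁) → W_b/(P₁V₁) = 1.075.
W_a / W_b = 1.931 / 1.075 = 1.796.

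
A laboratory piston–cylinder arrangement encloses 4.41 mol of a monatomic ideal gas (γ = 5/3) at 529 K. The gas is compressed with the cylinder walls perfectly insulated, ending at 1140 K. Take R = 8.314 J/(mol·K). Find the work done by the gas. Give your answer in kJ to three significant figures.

W ≈ -33.6 kJ

Adiabatic ⇒ Q = 0, so W_by = −ΔU = nCᵥ(T₁ − T₂).
Cᵥ = 3R/2 = 12.47 J/(mol·K).
W = (4.41)(12.47)(529 − 1140) = -33603 J.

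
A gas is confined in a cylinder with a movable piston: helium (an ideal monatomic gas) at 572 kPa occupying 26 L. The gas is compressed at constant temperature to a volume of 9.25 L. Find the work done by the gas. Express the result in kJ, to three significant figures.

Isothermal: W = nRT ln(V₂/V₁) = P₁V₁ ln(V₂/V₁).
P₁V₁ = (572 kPa)(26 L) = 14872 J.
W = 14872 × ln(9.25/26) = 14872 × -1.033
W_by_gas = -15370 J.

W ≈ -15.4 kJ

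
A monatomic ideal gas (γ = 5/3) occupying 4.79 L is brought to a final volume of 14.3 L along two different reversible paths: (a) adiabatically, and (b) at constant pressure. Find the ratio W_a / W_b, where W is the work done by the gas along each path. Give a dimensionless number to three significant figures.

Path (a) adiabatic: W = P₁V₁(1 − (V₁/V₂)^(γ−1))/(γ−1) → W_a/(P₁V₁) = 0.7765.
Path (b) isobaric: W = P₁(V₂ − V₁) → W_b/(P₁V₁) = 1.985.
W_a / W_b = 0.7765 / 1.985 = 0.3911.

W_a / W_b ≈ 0.391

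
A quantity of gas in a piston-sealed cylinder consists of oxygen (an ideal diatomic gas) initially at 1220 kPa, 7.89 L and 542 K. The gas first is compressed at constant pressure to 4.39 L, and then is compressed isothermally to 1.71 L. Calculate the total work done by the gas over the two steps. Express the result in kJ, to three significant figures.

W_total ≈ -9.32 kJ

Step 1 (isobaric): W = PΔV = (1220 kPa)(4.39 − 7.89 L) = -4270 J.
After step 1: P = 1220 kPa, V = 4.39 L, T = 301.6 K.
Step 2 (isothermal): W = P₁V₁ ln(V₂/V₁) = (5356) ln(1.71/4.39) = -5050 J.
W_total = -4270 − 5050 = -9320 J.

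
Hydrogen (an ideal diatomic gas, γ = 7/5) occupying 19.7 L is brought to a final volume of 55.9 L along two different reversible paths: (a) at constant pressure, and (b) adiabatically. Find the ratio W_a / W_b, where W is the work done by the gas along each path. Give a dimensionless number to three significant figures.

W_a / W_b ≈ 2.15

Path (a) isobaric: W = P₁(V₂ − V₁) → W_a/(P₁V₁) = 1.838.
Path (b) adiabatic: W = P₁V₁(1 − (V₁/V₂)^(γ−1))/(γ−1) → W_b/(P₁V₁) = 0.8527.
W_a / W_b = 1.838 / 0.8527 = 2.155.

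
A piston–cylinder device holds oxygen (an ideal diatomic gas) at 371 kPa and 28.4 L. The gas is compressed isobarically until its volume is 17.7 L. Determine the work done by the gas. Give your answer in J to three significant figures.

W ≈ -3970 J

Isobaric: W = P ΔV.
W = (371 kPa)(17.7 − 28.4 L) = (371)(-10.7) = -3970 J.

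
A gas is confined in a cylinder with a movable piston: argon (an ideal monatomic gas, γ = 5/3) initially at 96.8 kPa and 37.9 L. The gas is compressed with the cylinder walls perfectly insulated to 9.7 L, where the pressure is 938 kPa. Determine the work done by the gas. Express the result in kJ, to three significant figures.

W ≈ -8.14 kJ

Adiabatic: W = (P₁V₁ − P₂V₂)/(γ − 1) with γ = 5/3.
P₁V₁ = 3669 J, P₂V₂ = 9099 J.
W = (3669 − 9099) / 0.6667 = -8145 J.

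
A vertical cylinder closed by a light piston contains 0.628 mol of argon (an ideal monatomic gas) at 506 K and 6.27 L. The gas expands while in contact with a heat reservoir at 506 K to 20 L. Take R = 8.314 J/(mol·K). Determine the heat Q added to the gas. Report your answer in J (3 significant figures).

Isothermal ⇒ ΔU = 0, so Q = W = nRT ln(V₂/V₁).
Q = (0.628)(8.314)(506) ln(20/6.27) = 2642 × 1.16 = 3065 J.

Q ≈ 3060 J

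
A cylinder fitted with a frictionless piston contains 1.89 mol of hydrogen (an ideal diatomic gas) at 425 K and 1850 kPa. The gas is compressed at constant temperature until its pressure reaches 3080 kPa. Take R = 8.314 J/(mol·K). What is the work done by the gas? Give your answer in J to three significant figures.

W ≈ -3400 J

Isothermal process: W = nRT ln(V₂/V₁) = nRT ln(P₁/P₂).
W = (1.89)(8.314)(425) × ln(1850/3080)
  = 6678 × ln(0.6006) = 6678 × -0.5097
W_by_gas = -3404 J.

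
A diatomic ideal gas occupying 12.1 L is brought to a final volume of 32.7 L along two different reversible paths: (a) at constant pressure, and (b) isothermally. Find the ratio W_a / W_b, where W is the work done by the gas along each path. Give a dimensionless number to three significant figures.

W_a / W_b ≈ 1.71

Path (a) isobaric: W = P₁(V₂ − V₁) → W_a/(P₁V₁) = 1.702.
Path (b) isothermal: W = P₁V₁ ln(V₂/V₁) → W_b/(P₁V₁) = 0.9942.
W_a / W_b = 1.702 / 0.9942 = 1.712.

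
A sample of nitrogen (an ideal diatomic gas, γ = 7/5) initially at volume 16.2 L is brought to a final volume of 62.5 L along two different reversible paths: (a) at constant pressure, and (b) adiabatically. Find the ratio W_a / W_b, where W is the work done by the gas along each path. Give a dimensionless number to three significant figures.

W_a / W_b ≈ 2.74

Path (a) isobaric: W = P₁(V₂ − V₁) → W_a/(P₁V₁) = 2.858.
Path (b) adiabatic: W = P₁V₁(1 − (V₁/V₂)^(γ−1))/(γ−1) → W_b/(P₁V₁) = 1.043.
W_a / W_b = 2.858 / 1.043 = 2.74.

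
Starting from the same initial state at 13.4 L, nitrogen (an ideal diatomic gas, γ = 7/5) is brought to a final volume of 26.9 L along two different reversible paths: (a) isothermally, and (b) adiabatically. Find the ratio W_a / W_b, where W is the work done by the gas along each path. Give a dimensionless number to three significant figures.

W_a / W_b ≈ 1.15

Path (a) isothermal: W = P₁V₁ ln(V₂/V₁) → W_a/(P₁V₁) = 0.6969.
Path (b) adiabatic: W = P₁V₁(1 − (V₁/V₂)^(γ−1))/(γ−1) → W_b/(P₁V₁) = 0.6082.
W_a / W_b = 0.6969 / 0.6082 = 1.146.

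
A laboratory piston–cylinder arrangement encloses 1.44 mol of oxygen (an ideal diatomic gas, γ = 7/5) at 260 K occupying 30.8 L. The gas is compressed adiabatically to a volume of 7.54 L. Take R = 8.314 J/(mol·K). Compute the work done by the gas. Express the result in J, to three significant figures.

W ≈ -5880 J

Adiabatic: TV^(γ−1) = const with γ = 7/5.
T₂ = T₁ (V₁/V₂)^(γ−1) = 260 × (30.8/7.54)^0.4 = 260 × 1.756 = 456.5 K.
W_by = nCᵥ(T₁ − T₂) = (1.44)(20.79)(260 − 456.5) = -5881 J.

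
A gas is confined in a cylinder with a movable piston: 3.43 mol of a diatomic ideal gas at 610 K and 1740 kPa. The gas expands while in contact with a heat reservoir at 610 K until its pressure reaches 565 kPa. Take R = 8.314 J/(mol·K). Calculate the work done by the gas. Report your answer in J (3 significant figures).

W ≈ 19600 J

Isothermal process: W = nRT ln(V₂/V₁) = nRT ln(P₁/P₂).
W = (3.43)(8.314)(610) × ln(1740/565)
  = 17395 × ln(3.08) = 17395 × 1.125
W_by_gas = 19567 J.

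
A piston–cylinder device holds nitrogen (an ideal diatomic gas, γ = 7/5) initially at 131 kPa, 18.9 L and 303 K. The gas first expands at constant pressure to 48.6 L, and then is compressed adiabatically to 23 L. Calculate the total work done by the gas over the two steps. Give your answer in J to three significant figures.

Step 1 (isobaric): W = PΔV = (131 kPa)(48.6 − 18.9 L) = 3891 J.
After step 1: P = 131 kPa, V = 48.6 L, T = 779.1 K.
Step 2 (adiabatic): W = (P₁V₁ − P₂V₂)/(γ−1) = (6367 − 8588)/0.4 = -5552 J.
W_total = 3891 − 5552 = -1662 J.

W_total ≈ -1660 J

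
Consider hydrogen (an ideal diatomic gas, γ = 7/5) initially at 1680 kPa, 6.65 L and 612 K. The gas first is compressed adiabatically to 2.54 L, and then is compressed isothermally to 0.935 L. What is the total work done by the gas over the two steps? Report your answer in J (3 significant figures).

W_total ≈ -29500 J

Step 1 (adiabatic): W = (P₁V₁ − P₂V₂)/(γ−1) = (11172 − 16418)/0.4 = -13116 J.
After step 1: P = 6464 kPa, V = 2.54 L, T = 899.4 K.
Step 2 (isothermal): W = P₁V₁ ln(V₂/V₁) = (16418) ln(0.935/2.54) = -16408 J.
W_total = -13116 − 16408 = -29523 J.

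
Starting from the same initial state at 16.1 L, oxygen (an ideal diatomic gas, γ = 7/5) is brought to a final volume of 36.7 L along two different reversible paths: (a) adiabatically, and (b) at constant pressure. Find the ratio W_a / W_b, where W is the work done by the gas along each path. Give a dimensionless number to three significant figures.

Path (a) adiabatic: W = P₁V₁(1 − (V₁/V₂)^(γ−1))/(γ−1) → W_a/(P₁V₁) = 0.7019.
Path (b) isobaric: W = P₁(V₂ − V₁) → W_b/(P₁V₁) = 1.28.
W_a / W_b = 0.7019 / 1.28 = 0.5486.

W_a / W_b ≈ 0.549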